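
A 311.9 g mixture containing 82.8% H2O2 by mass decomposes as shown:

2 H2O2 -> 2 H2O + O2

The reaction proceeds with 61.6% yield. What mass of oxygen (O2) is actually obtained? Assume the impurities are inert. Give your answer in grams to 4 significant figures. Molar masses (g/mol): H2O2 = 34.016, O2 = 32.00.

74.83 g

Pure H2O2 available = 311.9 g × 0.828 = 258.25 g.
n(H2O2) = 258.25 g / 34.016 g/mol = 7.5921 mol.
From the equation the H2O2:O2 mole ratio is 2:1, so n(O2) = 7.5921 × 1/2 = 3.7961 mol.
Mass of O2 = 3.7961 mol × 32.00 g/mol = 121.47 g.
Actual mass collected = 121.47 g × 0.616 = 74.828 g.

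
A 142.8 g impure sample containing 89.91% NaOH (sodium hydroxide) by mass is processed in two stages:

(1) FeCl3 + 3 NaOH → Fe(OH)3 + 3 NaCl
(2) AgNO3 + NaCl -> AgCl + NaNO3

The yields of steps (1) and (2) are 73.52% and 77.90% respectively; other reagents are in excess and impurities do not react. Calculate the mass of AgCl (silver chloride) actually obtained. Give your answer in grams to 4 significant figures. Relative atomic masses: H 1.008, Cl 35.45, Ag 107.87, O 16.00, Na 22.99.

263.5 g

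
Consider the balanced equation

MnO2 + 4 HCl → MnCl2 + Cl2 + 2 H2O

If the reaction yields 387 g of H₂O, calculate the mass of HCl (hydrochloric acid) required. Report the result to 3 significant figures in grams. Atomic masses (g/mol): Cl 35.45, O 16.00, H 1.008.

M(H2O) = 2(1.008) + 16.00 = 18.016 g/mol.
M(HCl) = 1.008 + 35.45 = 36.458 g/mol.
n(H2O) = 387.0 g / 18.016 g/mol = 21.48 mol.
From the equation the H2O:HCl mole ratio is 2:4, so n(HCl) = 21.48 × 4/2 = 42.96 mol.
Mass of HCl = 42.96 mol × 36.458 g/mol = 1566 g.

1570 g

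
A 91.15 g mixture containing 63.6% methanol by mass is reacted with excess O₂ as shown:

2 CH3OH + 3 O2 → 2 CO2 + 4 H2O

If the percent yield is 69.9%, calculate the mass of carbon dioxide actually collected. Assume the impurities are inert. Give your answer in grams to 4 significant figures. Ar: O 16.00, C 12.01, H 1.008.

55.66 g

Pure CH3OH available = 91.15 g × 0.636 = 57.971 g.
M(CH3OH) = 12.01 + 4(1.008) + 16.00 = 32.042 g/mol.
M(CO2) = 12.01 + 2(16.00) = 44.01 g/mol.
n(CH3OH) = 57.971 g / 32.042 g/mol = 1.8092 mol.
From the equation the CH3OH:CO2 mole ratio is 2:2, so n(CO2) = 1.8092 × 2/2 = 1.8092 mol.
Mass of CO2 = 1.8092 mol × 44.01 g/mol = 79.624 g.
Actual mass collected = 79.624 g × 0.699 = 55.657 g.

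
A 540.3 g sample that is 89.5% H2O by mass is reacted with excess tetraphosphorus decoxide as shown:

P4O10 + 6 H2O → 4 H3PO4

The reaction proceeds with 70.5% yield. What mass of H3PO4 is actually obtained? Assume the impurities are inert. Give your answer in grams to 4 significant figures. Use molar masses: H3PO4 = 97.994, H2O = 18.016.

1236 g

Pure H2O available = 540.3 g × 0.895 = 483.57 g.
n(H2O) = 483.57 g / 18.016 g/mol = 26.841 mol.
From the equation the H2O:H3PO4 mole ratio is 6:4, so n(H3PO4) = 26.841 × 4/6 = 17.894 mol.
Mass of H3PO4 = 17.894 mol × 97.994 g/mol = 1753.5 g.
Actual mass collected = 1753.5 g × 0.705 = 1236.2 g.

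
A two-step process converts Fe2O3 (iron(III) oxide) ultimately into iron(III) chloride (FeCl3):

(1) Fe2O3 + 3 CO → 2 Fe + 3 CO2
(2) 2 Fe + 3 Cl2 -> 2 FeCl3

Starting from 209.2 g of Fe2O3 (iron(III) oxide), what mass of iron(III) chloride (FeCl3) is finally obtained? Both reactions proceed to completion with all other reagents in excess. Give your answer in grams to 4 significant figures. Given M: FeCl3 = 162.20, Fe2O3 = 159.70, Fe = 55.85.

424.9 g

n(Fe2O3) = 209.20 / 159.70 = 1.3100 mol.
Step 1 gives a 1:2 ratio of Fe2O3 to Fe, so n(Fe) = 2.6199 mol.
In step 2 the Fe:FeCl3 ratio is 2:2, so n(FeCl3) = 2.6199 mol.
Mass of FeCl3 = 2.6199 × 162.20 = 424.95 g.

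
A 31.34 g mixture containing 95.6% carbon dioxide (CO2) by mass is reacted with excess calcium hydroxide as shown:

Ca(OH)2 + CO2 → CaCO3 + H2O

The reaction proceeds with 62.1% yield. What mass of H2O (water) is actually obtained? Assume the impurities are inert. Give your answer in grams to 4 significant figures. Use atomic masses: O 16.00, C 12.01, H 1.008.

Pure CO2 available = 31.34 g × 0.956 = 29.961 g.
M(CO2) = 12.01 + 2(16.00) = 44.01 g/mol.
M(H2O) = 2(1.008) + 16.00 = 18.016 g/mol.
n(CO2) = 29.961 g / 44.01 g/mol = 0.68078 mol.
From the equation the CO2:H2O mole ratio is 1:1, so n(H2O) = 0.68078 × 1/1 = 0.68078 mol.
Mass of H2O = 0.68078 mol × 18.016 g/mol = 12.265 g.
Actual mass collected = 12.265 g × 0.621 = 7.6165 g.

7.617 g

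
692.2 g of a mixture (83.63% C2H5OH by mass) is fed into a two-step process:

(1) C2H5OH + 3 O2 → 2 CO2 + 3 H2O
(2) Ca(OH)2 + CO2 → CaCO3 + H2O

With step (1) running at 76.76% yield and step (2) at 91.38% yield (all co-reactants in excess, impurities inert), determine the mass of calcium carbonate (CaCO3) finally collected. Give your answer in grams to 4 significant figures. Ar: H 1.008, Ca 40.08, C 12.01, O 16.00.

1764 g

Pure C2H5OH = 692.2 × 0.8363 = 578.89 g.
M(C2H5OH) = 2(12.01) + 6(1.008) + 16.00 = 46.068 g/mol.
M(CaCO3) = 40.08 + 12.01 + 3(16.00) = 100.09 g/mol.
n(C2H5OH) = 578.89 / 46.068 = 12.566 mol.
Step 1 (C2H5OH:CO2 = 1:2): theoretical n(CO2) = 25.132 mol; at 76.76% yield, n(CO2) = 19.291 mol.
Step 2 (CO2:CaCO3 = 1:1): theoretical n(CaCO3) = 19.291 mol, so theoretical mass = 19.291 × 100.09 = 1930.9 g.
At 91.38% yield, actual mass of CaCO3 = 1930.9 × 0.9138 = 1764.4 g.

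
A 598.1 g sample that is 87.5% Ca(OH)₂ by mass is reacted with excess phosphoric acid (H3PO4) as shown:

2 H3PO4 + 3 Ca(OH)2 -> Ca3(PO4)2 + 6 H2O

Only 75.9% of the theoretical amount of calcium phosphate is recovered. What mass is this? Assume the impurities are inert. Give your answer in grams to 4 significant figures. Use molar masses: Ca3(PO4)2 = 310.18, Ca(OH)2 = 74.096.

554.3 g

Pure Ca(OH)2 available = 598.1 g × 0.875 = 523.34 g.
n(Ca(OH)2) = 523.34 g / 74.096 g/mol = 7.0630 mol.
From the equation the Ca(OH)2:Ca3(PO4)2 mole ratio is 3:1, so n(Ca3(PO4)2) = 7.0630 × 1/3 = 2.3543 mol.
Mass of Ca3(PO4)2 = 2.3543 mol × 310.18 g/mol = 730.26 g.
Actual mass collected = 730.26 g × 0.759 = 554.27 g.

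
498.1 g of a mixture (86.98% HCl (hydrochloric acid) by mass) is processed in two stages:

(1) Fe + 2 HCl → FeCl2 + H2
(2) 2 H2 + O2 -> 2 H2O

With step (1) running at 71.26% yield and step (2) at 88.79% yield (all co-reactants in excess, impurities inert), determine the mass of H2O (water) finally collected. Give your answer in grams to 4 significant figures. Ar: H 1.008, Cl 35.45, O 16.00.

67.73 g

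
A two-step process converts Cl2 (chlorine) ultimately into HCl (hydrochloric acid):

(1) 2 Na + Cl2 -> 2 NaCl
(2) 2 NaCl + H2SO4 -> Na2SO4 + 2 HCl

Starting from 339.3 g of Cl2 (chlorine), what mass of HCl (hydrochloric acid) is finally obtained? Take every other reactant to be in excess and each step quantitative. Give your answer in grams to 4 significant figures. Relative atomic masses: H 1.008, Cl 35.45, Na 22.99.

348.9 g

M(Cl2) = 2(35.45) = 70.90 g/mol.
M(HCl) = 1.008 + 35.45 = 36.458 g/mol.
n(Cl2) = 339.30 / 70.90 = 4.7856 mol.
Step 1 gives a 1:2 ratio of Cl2 to NaCl, so n(NaCl) = 9.5712 mol.
In step 2 the NaCl:HCl ratio is 2:2, so n(HCl) = 9.5712 mol.
Mass of HCl = 9.5712 × 36.458 = 348.95 g.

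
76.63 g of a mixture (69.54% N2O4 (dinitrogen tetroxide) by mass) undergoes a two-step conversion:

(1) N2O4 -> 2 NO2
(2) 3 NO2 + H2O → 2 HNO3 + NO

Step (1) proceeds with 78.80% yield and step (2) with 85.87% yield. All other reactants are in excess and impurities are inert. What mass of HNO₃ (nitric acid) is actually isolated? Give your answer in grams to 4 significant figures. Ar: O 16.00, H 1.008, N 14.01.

Pure N2O4 = 76.63 × 0.6954 = 53.289 g.
M(N2O4) = 2(14.01) + 4(16.00) = 92.02 g/mol.
M(HNO3) = 1.008 + 14.01 + 3(16.00) = 63.018 g/mol.
n(N2O4) = 53.289 / 92.02 = 0.57910 mol.
Step 1 (N2O4:NO2 = 1:2): theoretical n(NO2) = 1.1582 mol; at 78.80% yield, n(NO2) = 0.91266 mol.
Step 2 (NO2:HNO3 = 3:2): theoretical n(HNO3) = 0.60844 mol, so theoretical mass = 0.60844 × 63.018 = 38.343 g.
At 85.87% yield, actual mass of HNO3 = 38.343 × 0.8587 = 32.925 g.

32.92 g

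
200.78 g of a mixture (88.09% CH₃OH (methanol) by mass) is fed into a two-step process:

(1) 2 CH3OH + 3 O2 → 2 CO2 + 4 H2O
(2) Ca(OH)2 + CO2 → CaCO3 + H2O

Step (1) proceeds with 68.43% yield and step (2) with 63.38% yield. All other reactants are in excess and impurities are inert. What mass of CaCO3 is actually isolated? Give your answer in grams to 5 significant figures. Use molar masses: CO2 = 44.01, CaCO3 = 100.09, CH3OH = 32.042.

239.62 g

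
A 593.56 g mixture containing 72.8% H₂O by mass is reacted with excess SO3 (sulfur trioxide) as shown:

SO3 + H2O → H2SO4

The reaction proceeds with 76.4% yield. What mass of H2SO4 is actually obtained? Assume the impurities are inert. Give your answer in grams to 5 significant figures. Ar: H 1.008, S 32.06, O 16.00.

1797.2 g

Pure H2O available = 593.56 g × 0.728 = 432.112 g.
M(H2O) = 2(1.008) + 16.00 = 18.016 g/mol.
M(H2SO4) = 2(1.008) + 32.06 + 4(16.00) = 98.076 g/mol.
n(H2O) = 432.112 g / 18.016 g/mol = 23.9849 mol.
From the equation the H2O:H2SO4 mole ratio is 1:1, so n(H2SO4) = 23.9849 × 1/1 = 23.9849 mol.
Mass of H2SO4 = 23.9849 mol × 98.076 g/mol = 2352.34 g.
Actual mass collected = 2352.34 g × 0.764 = 1797.19 g.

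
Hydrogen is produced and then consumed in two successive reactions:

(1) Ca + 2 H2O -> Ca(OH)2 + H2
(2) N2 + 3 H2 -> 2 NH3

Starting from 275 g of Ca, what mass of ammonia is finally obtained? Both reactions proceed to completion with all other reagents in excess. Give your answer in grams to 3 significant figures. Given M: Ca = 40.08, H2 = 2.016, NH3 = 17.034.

77.9 g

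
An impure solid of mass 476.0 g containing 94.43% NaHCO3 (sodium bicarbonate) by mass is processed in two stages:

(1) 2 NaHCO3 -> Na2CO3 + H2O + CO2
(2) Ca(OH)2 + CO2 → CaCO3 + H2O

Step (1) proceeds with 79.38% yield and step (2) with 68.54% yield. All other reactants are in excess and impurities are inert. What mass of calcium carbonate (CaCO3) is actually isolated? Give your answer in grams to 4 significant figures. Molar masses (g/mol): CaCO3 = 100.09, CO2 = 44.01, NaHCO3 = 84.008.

145.7 g

Pure NaHCO3 = 476.0 × 0.9443 = 449.49 g.
n(NaHCO3) = 449.49 / 84.008 = 5.3505 mol.
Step 1 (NaHCO3:CO2 = 2:1): theoretical n(CO2) = 2.6753 mol; at 79.38% yield, n(CO2) = 2.1236 mol.
Step 2 (CO2:CaCO3 = 1:1): theoretical n(CaCO3) = 2.1236 mol, so theoretical mass = 2.1236 × 100.09 = 212.55 g.
At 68.54% yield, actual mass of CaCO3 = 212.55 × 0.6854 = 145.68 g.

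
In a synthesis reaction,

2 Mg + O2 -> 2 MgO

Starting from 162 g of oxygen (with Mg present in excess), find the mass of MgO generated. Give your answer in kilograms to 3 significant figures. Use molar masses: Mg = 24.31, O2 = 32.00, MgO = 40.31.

n(O2) = 162.0 g / 32.00 g/mol = 5.062 mol.
From the equation the O2:MgO mole ratio is 1:2, so n(MgO) = 5.062 × 2/1 = 10.12 mol.
Mass of MgO = 10.12 mol × 40.31 g/mol = 408.1 g.
Converting to kg: 408.1 g = 0.408 kg.

0.408 kg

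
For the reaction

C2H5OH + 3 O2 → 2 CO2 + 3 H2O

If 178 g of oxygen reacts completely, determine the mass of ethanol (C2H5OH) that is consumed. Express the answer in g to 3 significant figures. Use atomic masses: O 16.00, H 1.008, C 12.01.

M(O2) = 2(16.00) = 32.00 g/mol.
M(C2H5OH) = 2(12.01) + 6(1.008) + 16.00 = 46.068 g/mol.
n(O2) = 178.0 g / 32.00 g/mol = 5.562 mol.
From the equation the O2:C2H5OH mole ratio is 3:1, so n(C2H5OH) = 5.562 × 1/3 = 1.854 mol.
Mass of C2H5OH = 1.854 mol × 46.068 g/mol = 85.42 g.

85.4 g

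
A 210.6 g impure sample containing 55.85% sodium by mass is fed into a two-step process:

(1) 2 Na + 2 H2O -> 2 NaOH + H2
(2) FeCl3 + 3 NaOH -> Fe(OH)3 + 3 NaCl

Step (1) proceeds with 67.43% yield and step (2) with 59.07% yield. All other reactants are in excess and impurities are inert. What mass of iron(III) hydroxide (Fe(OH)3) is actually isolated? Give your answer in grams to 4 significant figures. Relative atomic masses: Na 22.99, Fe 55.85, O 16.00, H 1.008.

72.60 g

Pure Na = 210.6 × 0.5585 = 117.62 g.
M(Na) = 22.99 g/mol.
M(Fe(OH)3) = 55.85 + 3(16.00) + 3(1.008) = 106.874 g/mol.
n(Na) = 117.62 / 22.99 = 5.1161 mol.
Step 1 (Na:NaOH = 2:2): theoretical n(NaOH) = 5.1161 mol; at 67.43% yield, n(NaOH) = 3.4498 mol.
Step 2 (NaOH:Fe(OH)3 = 3:1): theoretical n(Fe(OH)3) = 1.1499 mol, so theoretical mass = 1.1499 × 106.874 = 122.90 g.
At 59.07% yield, actual mass of Fe(OH)3 = 122.90 × 0.5907 = 72.596 g.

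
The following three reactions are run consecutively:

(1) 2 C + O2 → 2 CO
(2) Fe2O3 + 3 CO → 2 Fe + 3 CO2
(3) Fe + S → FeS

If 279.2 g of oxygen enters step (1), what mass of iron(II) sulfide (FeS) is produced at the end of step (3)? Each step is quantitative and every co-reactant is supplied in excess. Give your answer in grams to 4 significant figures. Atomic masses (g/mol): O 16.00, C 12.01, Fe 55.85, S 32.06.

M(O2) = 2(16.00) = 32.00 g/mol.
M(FeS) = 55.85 + 32.06 = 87.91 g/mol.
n(O2) = 279.2 / 32.00 = 8.7250 mol.
Reaction (1): O2→CO ratio 1:2 ⇒ n(CO) = 17.450 mol.
Reaction (2): CO→Fe ratio 3:2 ⇒ n(Fe) = 11.633 mol.
Reaction (3): Fe→FeS ratio 1:1 ⇒ n(FeS) = 11.633 mol.
Mass of FeS = 11.633 × 87.91 = 1022.7 g.

1023 g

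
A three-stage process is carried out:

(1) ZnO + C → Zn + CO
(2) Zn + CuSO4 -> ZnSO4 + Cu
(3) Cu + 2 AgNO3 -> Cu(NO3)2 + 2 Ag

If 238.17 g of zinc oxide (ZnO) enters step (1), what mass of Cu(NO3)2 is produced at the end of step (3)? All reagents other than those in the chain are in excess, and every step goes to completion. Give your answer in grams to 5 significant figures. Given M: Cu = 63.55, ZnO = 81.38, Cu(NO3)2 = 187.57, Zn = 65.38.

n(ZnO) = 238.17 / 81.38 = 2.92664 mol.
Reaction (1): ZnO→Zn ratio 1:1 ⇒ n(Zn) = 2.92664 mol.
Reaction (2): Zn→Cu ratio 1:1 ⇒ n(Cu) = 2.92664 mol.
Reaction (3): Cu→Cu(NO3)2 ratio 1:1 ⇒ n(Cu(NO3)2) = 2.92664 mol.
Mass of Cu(NO3)2 = 2.92664 × 187.57 = 548.950 g.

548.95 g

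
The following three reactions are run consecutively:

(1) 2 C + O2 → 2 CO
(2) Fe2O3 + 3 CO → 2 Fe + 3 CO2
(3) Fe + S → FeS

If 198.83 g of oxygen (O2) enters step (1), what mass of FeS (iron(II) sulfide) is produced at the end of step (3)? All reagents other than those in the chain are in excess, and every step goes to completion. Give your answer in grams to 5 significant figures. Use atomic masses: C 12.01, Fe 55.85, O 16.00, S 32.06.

M(O2) = 2(16.00) = 32.00 g/mol.
M(FeS) = 55.85 + 32.06 = 87.91 g/mol.
n(O2) = 198.83 / 32.00 = 6.21344 mol.
Reaction (1): O2→CO ratio 1:2 ⇒ n(CO) = 12.4269 mol.
Reaction (2): CO→Fe ratio 3:2 ⇒ n(Fe) = 8.28458 mol.
Reaction (3): Fe→FeS ratio 1:1 ⇒ n(FeS) = 8.28458 mol.
Mass of FeS = 8.28458 × 87.91 = 728.298 g.

728.30 g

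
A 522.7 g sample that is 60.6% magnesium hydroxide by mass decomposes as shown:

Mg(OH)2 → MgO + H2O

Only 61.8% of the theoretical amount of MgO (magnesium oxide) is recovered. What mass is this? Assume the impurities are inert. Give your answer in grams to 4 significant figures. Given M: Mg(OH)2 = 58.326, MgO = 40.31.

Pure Mg(OH)2 available = 522.7 g × 0.606 = 316.76 g.
n(Mg(OH)2) = 316.76 g / 58.326 g/mol = 5.4308 mol.
From the equation the Mg(OH)2:MgO mole ratio is 1:1, so n(MgO) = 5.4308 × 1/1 = 5.4308 mol.
Mass of MgO = 5.4308 mol × 40.31 g/mol = 218.92 g.
Actual mass collected = 218.92 g × 0.618 = 135.29 g.

135.3 g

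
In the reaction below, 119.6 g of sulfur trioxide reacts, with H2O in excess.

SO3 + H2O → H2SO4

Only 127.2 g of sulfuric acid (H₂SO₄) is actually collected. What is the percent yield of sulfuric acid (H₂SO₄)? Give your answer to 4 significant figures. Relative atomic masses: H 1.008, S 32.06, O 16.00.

86.82 %

M(SO3) = 32.06 + 3(16.00) = 80.06 g/mol.
M(H2SO4) = 2(1.008) + 32.06 + 4(16.00) = 98.076 g/mol.
n(SO3) = 119.60 g / 80.06 g/mol = 1.4939 mol.
From the equation the SO3:H2SO4 mole ratio is 1:1, so n(H2SO4) = 1.4939 × 1/1 = 1.4939 mol.
Mass of H2SO4 = 1.4939 mol × 98.076 g/mol = 146.51 g.
This is the theoretical yield. Percent yield = 127.2 g / 146.51 g × 100% = 86.818%.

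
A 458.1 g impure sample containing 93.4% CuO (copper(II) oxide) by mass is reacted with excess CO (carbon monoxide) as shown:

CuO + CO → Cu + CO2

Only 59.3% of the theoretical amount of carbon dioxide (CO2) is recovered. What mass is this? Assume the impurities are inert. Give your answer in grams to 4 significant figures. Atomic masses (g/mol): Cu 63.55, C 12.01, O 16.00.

Pure CuO available = 458.1 g × 0.934 = 427.87 g.
M(CuO) = 63.55 + 16.00 = 79.55 g/mol.
M(CO2) = 12.01 + 2(16.00) = 44.01 g/mol.
n(CuO) = 427.87 g / 79.55 g/mol = 5.3786 mol.
From the equation the CuO:CO2 mole ratio is 1:1, so n(CO2) = 5.3786 × 1/1 = 5.3786 mol.
Mass of CO2 = 5.3786 mol × 44.01 g/mol = 236.71 g.
Actual mass collected = 236.71 g × 0.593 = 140.37 g.

140.4 g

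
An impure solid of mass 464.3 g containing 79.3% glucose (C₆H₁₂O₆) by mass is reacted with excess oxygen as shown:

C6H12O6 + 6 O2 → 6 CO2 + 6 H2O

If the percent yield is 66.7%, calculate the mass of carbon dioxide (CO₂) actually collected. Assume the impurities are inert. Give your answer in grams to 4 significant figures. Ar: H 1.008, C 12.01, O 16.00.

360.0 g

Pure C6H12O6 available = 464.3 g × 0.793 = 368.19 g.
M(C6H12O6) = 6(12.01) + 12(1.008) + 6(16.00) = 180.156 g/mol.
M(CO2) = 12.01 + 2(16.00) = 44.01 g/mol.
n(C6H12O6) = 368.19 g / 180.156 g/mol = 2.0437 mol.
From the equation the C6H12O6:CO2 mole ratio is 1:6, so n(CO2) = 2.0437 × 6/1 = 12.262 mol.
Mass of CO2 = 12.262 mol × 44.01 g/mol = 539.67 g.
Actual mass collected = 539.67 g × 0.667 = 359.96 g.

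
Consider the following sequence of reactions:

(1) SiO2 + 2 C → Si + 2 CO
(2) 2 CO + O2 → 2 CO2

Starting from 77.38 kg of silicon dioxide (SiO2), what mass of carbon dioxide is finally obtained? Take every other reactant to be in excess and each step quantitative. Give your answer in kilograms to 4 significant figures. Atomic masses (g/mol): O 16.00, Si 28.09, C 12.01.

M(SiO2) = 28.09 + 2(16.00) = 60.09 g/mol.
M(CO2) = 12.01 + 2(16.00) = 44.01 g/mol.
77.38 kg = 77380 g.
n(SiO2) = 77380 / 60.09 = 1287.7 mol.
Step 1 gives a 1:2 ratio of SiO2 to CO, so n(CO) = 2575.5 mol.
In step 2 the CO:CO2 ratio is 2:2, so n(CO2) = 2575.5 mol.
Mass of CO2 = 2575.5 × 44.01 = 113350 g = 113.3 kg.

113.3 kg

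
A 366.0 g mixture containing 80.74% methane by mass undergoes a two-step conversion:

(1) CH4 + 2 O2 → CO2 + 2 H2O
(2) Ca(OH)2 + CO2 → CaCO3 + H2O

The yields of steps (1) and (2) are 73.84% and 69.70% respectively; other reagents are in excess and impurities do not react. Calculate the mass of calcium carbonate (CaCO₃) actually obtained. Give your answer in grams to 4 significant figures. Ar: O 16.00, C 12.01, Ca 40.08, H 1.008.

948.9 g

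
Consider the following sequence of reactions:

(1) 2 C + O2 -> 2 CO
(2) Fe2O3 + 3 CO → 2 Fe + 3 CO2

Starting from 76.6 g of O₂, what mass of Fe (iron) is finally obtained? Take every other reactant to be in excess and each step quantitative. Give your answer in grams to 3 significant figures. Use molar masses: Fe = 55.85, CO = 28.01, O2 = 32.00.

178 g

n(O2) = 76.60 / 32.00 = 2.394 mol.
Step 1 gives a 1:2 ratio of O2 to CO, so n(CO) = 4.787 mol.
In step 2 the CO:Fe ratio is 3:2, so n(Fe) = 3.192 mol.
Mass of Fe = 3.192 × 55.85 = 178.3 g.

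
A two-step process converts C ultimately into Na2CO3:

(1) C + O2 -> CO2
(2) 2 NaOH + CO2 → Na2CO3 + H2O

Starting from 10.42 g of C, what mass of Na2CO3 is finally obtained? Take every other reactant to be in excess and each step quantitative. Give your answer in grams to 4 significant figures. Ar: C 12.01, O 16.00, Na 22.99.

91.96 g

M(C) = 12.01 g/mol.
M(Na2CO3) = 2(22.99) + 12.01 + 3(16.00) = 105.99 g/mol.
n(C) = 10.420 / 12.01 = 0.86761 mol.
Step 1 gives a 1:1 ratio of C to CO2, so n(CO2) = 0.86761 mol.
In step 2 the CO2:Na2CO3 ratio is 1:1, so n(Na2CO3) = 0.86761 mol.
Mass of Na2CO3 = 0.86761 × 105.99 = 91.958 g.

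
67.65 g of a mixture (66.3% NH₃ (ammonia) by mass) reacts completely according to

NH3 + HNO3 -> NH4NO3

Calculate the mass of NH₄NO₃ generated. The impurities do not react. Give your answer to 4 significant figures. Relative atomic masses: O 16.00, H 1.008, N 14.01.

Mass of pure NH3 = 67.65 g × 0.663 = 44.852 g.
M(NH3) = 14.01 + 3(1.008) = 17.034 g/mol.
M(NH4NO3) = 2(14.01) + 4(1.008) + 3(16.00) = 80.052 g/mol.
n(NH3) = 44.852 g / 17.034 g/mol = 2.6331 mol.
From the equation the NH3:NH4NO3 mole ratio is 1:1, so n(NH4NO3) = 2.6331 × 1/1 = 2.6331 mol.
Mass of NH4NO3 = 2.6331 mol × 80.052 g/mol = 210.78 g.

210.8 g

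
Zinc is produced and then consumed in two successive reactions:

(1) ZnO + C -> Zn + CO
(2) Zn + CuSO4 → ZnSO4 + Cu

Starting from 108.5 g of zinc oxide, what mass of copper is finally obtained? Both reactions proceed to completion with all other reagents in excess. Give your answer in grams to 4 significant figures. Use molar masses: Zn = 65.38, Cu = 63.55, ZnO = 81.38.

84.73 g

n(ZnO) = 108.50 / 81.38 = 1.3333 mol.
Step 1 gives a 1:1 ratio of ZnO to Zn, so n(Zn) = 1.3333 mol.
In step 2 the Zn:Cu ratio is 1:1, so n(Cu) = 1.3333 mol.
Mass of Cu = 1.3333 × 63.55 = 84.728 g.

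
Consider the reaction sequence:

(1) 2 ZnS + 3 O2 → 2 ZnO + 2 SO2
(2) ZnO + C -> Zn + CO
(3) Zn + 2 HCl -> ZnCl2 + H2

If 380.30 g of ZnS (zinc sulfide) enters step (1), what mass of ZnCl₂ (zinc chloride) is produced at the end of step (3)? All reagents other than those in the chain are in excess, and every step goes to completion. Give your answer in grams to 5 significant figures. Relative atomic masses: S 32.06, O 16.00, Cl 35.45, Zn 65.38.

531.89 g

M(ZnS) = 65.38 + 32.06 = 97.44 g/mol.
M(ZnCl2) = 65.38 + 2(35.45) = 136.28 g/mol.
n(ZnS) = 380.30 / 97.44 = 3.90291 mol.
Reaction (1): ZnS→ZnO ratio 2:2 ⇒ n(ZnO) = 3.90291 mol.
Reaction (2): ZnO→Zn ratio 1:1 ⇒ n(Zn) = 3.90291 mol.
Reaction (3): Zn→ZnCl2 ratio 1:1 ⇒ n(ZnCl2) = 3.90291 mol.
Mass of ZnCl2 = 3.90291 × 136.28 = 531.889 g.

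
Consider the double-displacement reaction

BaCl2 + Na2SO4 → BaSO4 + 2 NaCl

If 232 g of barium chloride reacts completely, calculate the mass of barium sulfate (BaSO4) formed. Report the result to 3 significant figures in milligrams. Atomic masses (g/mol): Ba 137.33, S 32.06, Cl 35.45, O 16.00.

260000 mg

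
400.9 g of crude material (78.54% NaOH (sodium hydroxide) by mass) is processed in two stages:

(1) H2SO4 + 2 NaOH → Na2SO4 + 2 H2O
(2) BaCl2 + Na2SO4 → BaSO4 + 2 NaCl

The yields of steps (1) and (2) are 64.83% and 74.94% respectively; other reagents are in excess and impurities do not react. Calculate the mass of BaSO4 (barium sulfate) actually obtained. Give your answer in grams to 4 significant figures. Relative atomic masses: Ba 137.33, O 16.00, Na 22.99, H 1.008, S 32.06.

446.3 g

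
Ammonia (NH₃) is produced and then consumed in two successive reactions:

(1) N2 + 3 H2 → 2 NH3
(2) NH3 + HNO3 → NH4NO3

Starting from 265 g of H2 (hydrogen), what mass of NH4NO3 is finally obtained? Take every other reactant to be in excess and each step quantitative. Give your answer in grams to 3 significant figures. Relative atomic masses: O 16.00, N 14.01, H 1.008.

7020 g

M(H2) = 2(1.008) = 2.016 g/mol.
M(NH4NO3) = 2(14.01) + 4(1.008) + 3(16.00) = 80.052 g/mol.
n(H2) = 265.0 / 2.016 = 131.4 mol.
Step 1 gives a 3:2 ratio of H2 to NH3, so n(NH3) = 87.63 mol.
In step 2 the NH3:NH4NO3 ratio is 1:1, so n(NH4NO3) = 87.63 mol.
Mass of NH4NO3 = 87.63 × 80.052 = 7015 g.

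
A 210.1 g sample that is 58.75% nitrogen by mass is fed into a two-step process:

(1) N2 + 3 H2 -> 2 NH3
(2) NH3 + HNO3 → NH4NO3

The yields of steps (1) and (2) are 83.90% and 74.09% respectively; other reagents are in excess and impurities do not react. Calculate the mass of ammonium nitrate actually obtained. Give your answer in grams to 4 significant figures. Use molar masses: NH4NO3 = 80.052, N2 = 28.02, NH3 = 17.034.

Pure N2 = 210.1 × 0.5875 = 123.43 g.
n(N2) = 123.43 / 28.02 = 4.4052 mol.
Step 1 (N2:NH3 = 1:2): theoretical n(NH3) = 8.8104 mol; at 83.90% yield, n(NH3) = 7.3919 mol.
Step 2 (NH3:NH4NO3 = 1:1): theoretical n(NH4NO3) = 7.3919 mol, so theoretical mass = 7.3919 × 80.052 = 591.74 g.
At 74.09% yield, actual mass of NH4NO3 = 591.74 × 0.7409 = 438.42 g.

438.4 g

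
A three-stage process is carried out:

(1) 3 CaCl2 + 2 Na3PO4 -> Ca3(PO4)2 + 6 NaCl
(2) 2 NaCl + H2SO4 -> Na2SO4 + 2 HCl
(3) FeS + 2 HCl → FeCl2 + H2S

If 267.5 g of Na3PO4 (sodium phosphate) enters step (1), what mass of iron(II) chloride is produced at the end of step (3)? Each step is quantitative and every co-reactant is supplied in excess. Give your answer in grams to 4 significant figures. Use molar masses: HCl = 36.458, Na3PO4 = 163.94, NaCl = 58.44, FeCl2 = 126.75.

n(Na3PO4) = 267.5 / 163.94 = 1.6317 mol.
Reaction (1): Na3PO4→NaCl ratio 2:6 ⇒ n(NaCl) = 4.8951 mol.
Reaction (2): NaCl→HCl ratio 2:2 ⇒ n(HCl) = 4.8951 mol.
Reaction (3): HCl→FeCl2 ratio 2:1 ⇒ n(FeCl2) = 2.4475 mol.
Mass of FeCl2 = 2.4475 × 126.75 = 310.23 g.

310.2 g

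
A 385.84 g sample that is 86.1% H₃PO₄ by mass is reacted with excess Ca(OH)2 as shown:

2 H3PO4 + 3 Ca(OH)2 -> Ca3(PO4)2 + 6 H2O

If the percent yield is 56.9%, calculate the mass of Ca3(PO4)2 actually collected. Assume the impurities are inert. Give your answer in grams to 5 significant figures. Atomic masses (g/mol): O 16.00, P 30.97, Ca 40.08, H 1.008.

299.16 g

Pure H3PO4 available = 385.84 g × 0.861 = 332.208 g.
M(H3PO4) = 3(1.008) + 30.97 + 4(16.00) = 97.994 g/mol.
M(Ca3(PO4)2) = 3(40.08) + 2(30.97) + 8(16.00) = 310.18 g/mol.
n(H3PO4) = 332.208 g / 97.994 g/mol = 3.39009 mol.
From the equation the H3PO4:Ca3(PO4)2 mole ratio is 2:1, so n(Ca3(PO4)2) = 3.39009 × 1/2 = 1.69504 mol.
Mass of Ca3(PO4)2 = 1.69504 mol × 310.18 g/mol = 525.769 g.
Actual mass collected = 525.769 g × 0.569 = 299.162 g.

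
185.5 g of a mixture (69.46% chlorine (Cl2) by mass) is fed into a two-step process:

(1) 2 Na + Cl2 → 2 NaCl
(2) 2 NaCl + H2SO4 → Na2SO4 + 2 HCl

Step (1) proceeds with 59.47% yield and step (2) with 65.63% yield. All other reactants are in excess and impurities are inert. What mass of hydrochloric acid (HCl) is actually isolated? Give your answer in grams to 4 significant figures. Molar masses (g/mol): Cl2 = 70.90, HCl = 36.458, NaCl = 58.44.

51.72 g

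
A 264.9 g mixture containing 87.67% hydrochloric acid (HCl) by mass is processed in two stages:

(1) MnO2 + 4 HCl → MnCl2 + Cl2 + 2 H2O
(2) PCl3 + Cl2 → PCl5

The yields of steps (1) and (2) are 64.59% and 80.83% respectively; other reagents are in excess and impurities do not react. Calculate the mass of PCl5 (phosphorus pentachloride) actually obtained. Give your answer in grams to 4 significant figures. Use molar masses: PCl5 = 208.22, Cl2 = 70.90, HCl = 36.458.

Pure HCl = 264.9 × 0.8767 = 232.24 g.
n(HCl) = 232.24 / 36.458 = 6.3700 mol.
Step 1 (HCl:Cl2 = 4:1): theoretical n(Cl2) = 1.5925 mol; at 64.59% yield, n(Cl2) = 1.0286 mol.
Step 2 (Cl2:PCl5 = 1:1): theoretical n(PCl5) = 1.0286 mol, so theoretical mass = 1.0286 × 208.22 = 214.17 g.
At 80.83% yield, actual mass of PCl5 = 214.17 × 0.8083 = 173.12 g.

173.1 g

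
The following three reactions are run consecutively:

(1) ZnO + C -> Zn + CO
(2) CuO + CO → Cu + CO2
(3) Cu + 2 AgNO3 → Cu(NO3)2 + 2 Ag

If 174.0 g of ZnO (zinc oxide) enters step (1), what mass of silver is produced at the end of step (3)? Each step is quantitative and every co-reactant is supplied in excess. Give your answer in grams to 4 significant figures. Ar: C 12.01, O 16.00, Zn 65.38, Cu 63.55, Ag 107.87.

461.3 g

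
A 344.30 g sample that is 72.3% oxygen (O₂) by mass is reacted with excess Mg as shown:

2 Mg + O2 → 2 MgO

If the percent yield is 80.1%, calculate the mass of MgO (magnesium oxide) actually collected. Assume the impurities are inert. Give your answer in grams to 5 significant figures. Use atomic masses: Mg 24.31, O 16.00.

502.34 g

Pure O2 available = 344.30 g × 0.723 = 248.929 g.
M(O2) = 2(16.00) = 32.00 g/mol.
M(MgO) = 24.31 + 16.00 = 40.31 g/mol.
n(O2) = 248.929 g / 32.00 g/mol = 7.77903 mol.
From the equation the O2:MgO mole ratio is 1:2, so n(MgO) = 7.77903 × 2/1 = 15.5581 mol.
Mass of MgO = 15.5581 mol × 40.31 g/mol = 627.145 g.
Actual mass collected = 627.145 g × 0.801 = 502.343 g.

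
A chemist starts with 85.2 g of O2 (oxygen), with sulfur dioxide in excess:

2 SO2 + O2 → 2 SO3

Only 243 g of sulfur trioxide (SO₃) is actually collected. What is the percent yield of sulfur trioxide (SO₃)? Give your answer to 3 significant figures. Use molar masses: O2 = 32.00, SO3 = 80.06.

n(O2) = 85.20 g / 32.00 g/mol = 2.663 mol.
From the equation the O2:SO3 mole ratio is 1:2, so n(SO3) = 2.663 × 2/1 = 5.325 mol.
Mass of SO3 = 5.325 mol × 80.06 g/mol = 426.3 g.
This is the theoretical yield. Percent yield = 243 g / 426.3 g × 100% = 57.00%.

57.0 %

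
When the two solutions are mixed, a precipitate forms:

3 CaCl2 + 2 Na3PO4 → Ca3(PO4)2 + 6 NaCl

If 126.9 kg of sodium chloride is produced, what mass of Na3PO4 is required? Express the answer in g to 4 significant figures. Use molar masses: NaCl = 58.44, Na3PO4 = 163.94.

118700 g

Convert: 126.9 kg = 126900 g.
n(NaCl) = 126900 g / 58.44 g/mol = 2171.5 mol.
From the equation the NaCl:Na3PO4 mole ratio is 6:2, so n(Na3PO4) = 2171.5 × 2/6 = 723.82 mol.
Mass of Na3PO4 = 723.82 mol × 163.94 g/mol = 118660 g.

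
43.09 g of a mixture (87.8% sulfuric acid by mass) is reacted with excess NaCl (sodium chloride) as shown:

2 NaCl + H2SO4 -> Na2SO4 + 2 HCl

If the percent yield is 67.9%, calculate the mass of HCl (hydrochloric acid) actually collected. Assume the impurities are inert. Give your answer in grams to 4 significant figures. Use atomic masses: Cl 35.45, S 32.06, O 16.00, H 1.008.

19.10 g

Pure H2SO4 available = 43.09 g × 0.878 = 37.833 g.
M(H2SO4) = 2(1.008) + 32.06 + 4(16.00) = 98.076 g/mol.
M(HCl) = 1.008 + 35.45 = 36.458 g/mol.
n(H2SO4) = 37.833 g / 98.076 g/mol = 0.38575 mol.
From the equation the H2SO4:HCl mole ratio is 1:2, so n(HCl) = 0.38575 × 2/1 = 0.77150 mol.
Mass of HCl = 0.77150 mol × 36.458 g/mol = 28.127 g.
Actual mass collected = 28.127 g × 0.679 = 19.099 g.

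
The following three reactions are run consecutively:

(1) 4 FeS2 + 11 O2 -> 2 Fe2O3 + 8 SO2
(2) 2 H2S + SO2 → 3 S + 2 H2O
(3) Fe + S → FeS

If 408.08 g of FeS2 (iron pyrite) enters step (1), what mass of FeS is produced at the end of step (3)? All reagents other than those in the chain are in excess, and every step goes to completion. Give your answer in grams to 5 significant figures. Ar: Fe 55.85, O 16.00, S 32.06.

M(FeS2) = 55.85 + 2(32.06) = 119.97 g/mol.
M(FeS) = 55.85 + 32.06 = 87.91 g/mol.
n(FeS2) = 408.08 / 119.97 = 3.40152 mol.
Reaction (1): FeS2→SO2 ratio 4:8 ⇒ n(SO2) = 6.80303 mol.
Reaction (2): SO2→S ratio 1:3 ⇒ n(S) = 20.4091 mol.
Reaction (3): S→FeS ratio 1:1 ⇒ n(FeS) = 20.4091 mol.
Mass of FeS = 20.4091 × 87.91 = 1794.16 g.

1794.2 g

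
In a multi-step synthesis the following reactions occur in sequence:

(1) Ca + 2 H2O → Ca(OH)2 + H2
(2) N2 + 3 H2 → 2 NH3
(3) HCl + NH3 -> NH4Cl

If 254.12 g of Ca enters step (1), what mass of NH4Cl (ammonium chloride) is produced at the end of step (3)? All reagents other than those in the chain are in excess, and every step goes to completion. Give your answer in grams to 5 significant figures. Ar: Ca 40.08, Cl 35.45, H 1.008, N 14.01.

226.10 g

M(Ca) = 40.08 g/mol.
M(NH4Cl) = 14.01 + 4(1.008) + 35.45 = 53.492 g/mol.
n(Ca) = 254.12 / 40.08 = 6.34032 mol.
Reaction (1): Ca→H2 ratio 1:1 ⇒ n(H2) = 6.34032 mol.
Reaction (2): H2→NH3 ratio 3:2 ⇒ n(NH3) = 4.22688 mol.
Reaction (3): NH3→NH4Cl ratio 1:1 ⇒ n(NH4Cl) = 4.22688 mol.
Mass of NH4Cl = 4.22688 × 53.492 = 226.104 g.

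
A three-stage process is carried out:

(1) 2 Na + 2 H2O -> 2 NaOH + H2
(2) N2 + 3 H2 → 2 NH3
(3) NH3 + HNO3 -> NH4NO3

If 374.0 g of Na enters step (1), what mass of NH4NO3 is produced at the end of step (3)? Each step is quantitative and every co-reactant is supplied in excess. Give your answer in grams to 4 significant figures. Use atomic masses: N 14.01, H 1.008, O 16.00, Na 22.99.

434.1 g

M(Na) = 22.99 g/mol.
M(NH4NO3) = 2(14.01) + 4(1.008) + 3(16.00) = 80.052 g/mol.
n(Na) = 374.0 / 22.99 = 16.268 mol.
Reaction (1): Na→H2 ratio 2:1 ⇒ n(H2) = 8.1340 mol.
Reaction (2): H2→NH3 ratio 3:2 ⇒ n(NH3) = 5.4226 mol.
Reaction (3): NH3→NH4NO3 ratio 1:1 ⇒ n(NH4NO3) = 5.4226 mol.
Mass of NH4NO3 = 5.4226 × 80.052 = 434.09 g.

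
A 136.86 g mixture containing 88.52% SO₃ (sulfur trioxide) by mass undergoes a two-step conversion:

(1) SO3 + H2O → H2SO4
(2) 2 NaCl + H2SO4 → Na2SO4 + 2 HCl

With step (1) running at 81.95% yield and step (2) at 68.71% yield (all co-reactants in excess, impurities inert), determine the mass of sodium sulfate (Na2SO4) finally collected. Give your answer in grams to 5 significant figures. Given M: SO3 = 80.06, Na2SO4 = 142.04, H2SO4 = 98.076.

121.03 g

Pure SO3 = 136.86 × 0.8852 = 121.148 g.
n(SO3) = 121.148 / 80.06 = 1.51322 mol.
Step 1 (SO3:H2SO4 = 1:1): theoretical n(H2SO4) = 1.51322 mol; at 81.95% yield, n(H2SO4) = 1.24008 mol.
Step 2 (H2SO4:Na2SO4 = 1:1): theoretical n(Na2SO4) = 1.24008 mol, so theoretical mass = 1.24008 × 142.04 = 176.142 g.
At 68.71% yield, actual mass of Na2SO4 = 176.142 × 0.6871 = 121.027 g.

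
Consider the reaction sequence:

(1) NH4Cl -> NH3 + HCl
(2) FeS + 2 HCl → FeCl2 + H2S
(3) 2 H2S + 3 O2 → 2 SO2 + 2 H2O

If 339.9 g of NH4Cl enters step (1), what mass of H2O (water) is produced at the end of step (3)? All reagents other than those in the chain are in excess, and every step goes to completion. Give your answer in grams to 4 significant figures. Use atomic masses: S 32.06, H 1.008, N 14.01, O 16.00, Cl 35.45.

57.24 g

M(NH4Cl) = 14.01 + 4(1.008) + 35.45 = 53.492 g/mol.
M(H2O) = 2(1.008) + 16.00 = 18.016 g/mol.
n(NH4Cl) = 339.9 / 53.492 = 6.3542 mol.
Reaction (1): NH4Cl→HCl ratio 1:1 ⇒ n(HCl) = 6.3542 mol.
Reaction (2): HCl→H2S ratio 2:1 ⇒ n(H2S) = 3.1771 mol.
Reaction (3): H2S→H2O ratio 2:2 ⇒ n(H2O) = 3.1771 mol.
Mass of H2O = 3.1771 × 18.016 = 57.239 g.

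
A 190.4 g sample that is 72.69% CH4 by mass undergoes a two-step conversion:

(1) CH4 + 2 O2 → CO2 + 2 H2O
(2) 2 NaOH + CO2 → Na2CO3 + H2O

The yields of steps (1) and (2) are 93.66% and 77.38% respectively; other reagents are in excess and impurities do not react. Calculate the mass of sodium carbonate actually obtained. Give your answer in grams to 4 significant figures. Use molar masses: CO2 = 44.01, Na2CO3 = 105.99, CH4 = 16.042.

662.7 g

Pure CH4 = 190.4 × 0.7269 = 138.40 g.
n(CH4) = 138.40 / 16.042 = 8.6275 mol.
Step 1 (CH4:CO2 = 1:1): theoretical n(CO2) = 8.6275 mol; at 93.66% yield, n(CO2) = 8.0805 mol.
Step 2 (CO2:Na2CO3 = 1:1): theoretical n(Na2CO3) = 8.0805 mol, so theoretical mass = 8.0805 × 105.99 = 856.45 g.
At 77.38% yield, actual mass of Na2CO3 = 856.45 × 0.7738 = 662.72 g.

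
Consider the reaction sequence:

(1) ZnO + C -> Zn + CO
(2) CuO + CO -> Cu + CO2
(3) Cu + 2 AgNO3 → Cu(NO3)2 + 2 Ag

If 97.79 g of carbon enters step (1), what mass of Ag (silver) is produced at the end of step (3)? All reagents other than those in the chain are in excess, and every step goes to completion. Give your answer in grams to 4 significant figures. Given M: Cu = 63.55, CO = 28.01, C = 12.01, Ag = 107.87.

n(C) = 97.79 / 12.01 = 8.1424 mol.
Reaction (1): C→CO ratio 1:1 ⇒ n(CO) = 8.1424 mol.
Reaction (2): CO→Cu ratio 1:1 ⇒ n(Cu) = 8.1424 mol.
Reaction (3): Cu→Ag ratio 1:2 ⇒ n(Ag) = 16.285 mol.
Mass of Ag = 16.285 × 107.87 = 1756.6 g.

1757 g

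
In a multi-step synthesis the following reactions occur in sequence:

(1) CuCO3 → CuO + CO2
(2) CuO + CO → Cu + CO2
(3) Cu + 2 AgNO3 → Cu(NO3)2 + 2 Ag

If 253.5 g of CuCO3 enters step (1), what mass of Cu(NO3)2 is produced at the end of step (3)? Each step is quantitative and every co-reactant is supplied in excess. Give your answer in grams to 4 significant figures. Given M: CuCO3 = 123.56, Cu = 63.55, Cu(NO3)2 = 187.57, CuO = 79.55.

384.8 g

n(CuCO3) = 253.5 / 123.56 = 2.0516 mol.
Reaction (1): CuCO3→CuO ratio 1:1 ⇒ n(CuO) = 2.0516 mol.
Reaction (2): CuO→Cu ratio 1:1 ⇒ n(Cu) = 2.0516 mol.
Reaction (3): Cu→Cu(NO3)2 ratio 1:1 ⇒ n(Cu(NO3)2) = 2.0516 mol.
Mass of Cu(NO3)2 = 2.0516 × 187.57 = 384.83 g.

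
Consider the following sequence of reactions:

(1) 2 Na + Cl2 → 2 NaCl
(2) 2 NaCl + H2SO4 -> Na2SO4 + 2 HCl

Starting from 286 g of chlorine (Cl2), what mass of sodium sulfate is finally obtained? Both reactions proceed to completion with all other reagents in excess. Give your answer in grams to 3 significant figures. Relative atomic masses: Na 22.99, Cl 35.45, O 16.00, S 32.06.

573 g

M(Cl2) = 2(35.45) = 70.90 g/mol.
M(Na2SO4) = 2(22.99) + 32.06 + 4(16.00) = 142.04 g/mol.
n(Cl2) = 286.0 / 70.90 = 4.034 mol.
Step 1 gives a 1:2 ratio of Cl2 to NaCl, so n(NaCl) = 8.068 mol.
In step 2 the NaCl:Na2SO4 ratio is 2:1, so n(Na2SO4) = 4.034 mol.
Mass of Na2SO4 = 4.034 × 142.04 = 573.0 g.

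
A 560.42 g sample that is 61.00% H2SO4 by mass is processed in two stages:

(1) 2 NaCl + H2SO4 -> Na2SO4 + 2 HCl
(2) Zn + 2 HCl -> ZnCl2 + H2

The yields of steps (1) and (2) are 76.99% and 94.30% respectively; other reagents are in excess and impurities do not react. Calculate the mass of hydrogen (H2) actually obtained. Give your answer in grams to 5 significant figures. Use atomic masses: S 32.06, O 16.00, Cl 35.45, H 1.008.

Pure H2SO4 = 560.42 × 0.6100 = 341.856 g.
M(H2SO4) = 2(1.008) + 32.06 + 4(16.00) = 98.076 g/mol.
M(H2) = 2(1.008) = 2.016 g/mol.
n(H2SO4) = 341.856 / 98.076 = 3.48563 mol.
Step 1 (H2SO4:HCl = 1:2): theoretical n(HCl) = 6.97125 mol; at 76.99% yield, n(HCl) = 5.36717 mol.
Step 2 (HCl:H2 = 2:1): theoretical n(H2) = 2.68358 mol, so theoretical mass = 2.68358 × 2.016 = 5.41010 g.
At 94.30% yield, actual mass of H2 = 5.41010 × 0.9430 = 5.10173 g.

5.1017 g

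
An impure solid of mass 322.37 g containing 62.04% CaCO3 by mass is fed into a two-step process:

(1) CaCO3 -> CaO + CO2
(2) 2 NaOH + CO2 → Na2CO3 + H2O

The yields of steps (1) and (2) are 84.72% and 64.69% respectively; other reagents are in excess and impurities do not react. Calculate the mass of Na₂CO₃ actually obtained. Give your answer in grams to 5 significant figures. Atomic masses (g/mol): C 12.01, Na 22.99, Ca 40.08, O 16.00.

116.07 g

Pure CaCO3 = 322.37 × 0.6204 = 199.998 g.
M(CaCO3) = 40.08 + 12.01 + 3(16.00) = 100.09 g/mol.
M(Na2CO3) = 2(22.99) + 12.01 + 3(16.00) = 105.99 g/mol.
n(CaCO3) = 199.998 / 100.09 = 1.99819 mol.
Step 1 (CaCO3:CO2 = 1:1): theoretical n(CO2) = 1.99819 mol; at 84.72% yield, n(CO2) = 1.69286 mol.
Step 2 (CO2:Na2CO3 = 1:1): theoretical n(Na2CO3) = 1.69286 mol, so theoretical mass = 1.69286 × 105.99 = 179.426 g.
At 64.69% yield, actual mass of Na2CO3 = 179.426 × 0.6469 = 116.071 g.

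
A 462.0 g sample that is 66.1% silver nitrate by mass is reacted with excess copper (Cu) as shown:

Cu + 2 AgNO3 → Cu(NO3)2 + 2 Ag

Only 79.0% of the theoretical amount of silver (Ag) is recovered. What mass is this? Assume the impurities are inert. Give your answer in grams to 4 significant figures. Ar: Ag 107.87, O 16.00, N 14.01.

153.2 g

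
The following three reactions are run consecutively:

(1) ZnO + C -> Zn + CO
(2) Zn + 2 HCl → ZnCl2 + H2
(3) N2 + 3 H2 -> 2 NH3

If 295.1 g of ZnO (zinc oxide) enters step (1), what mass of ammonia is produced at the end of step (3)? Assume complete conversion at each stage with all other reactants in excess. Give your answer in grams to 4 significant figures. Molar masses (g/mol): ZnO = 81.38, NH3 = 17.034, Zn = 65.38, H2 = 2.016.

n(ZnO) = 295.1 / 81.38 = 3.6262 mol.
Reaction (1): ZnO→Zn ratio 1:1 ⇒ n(Zn) = 3.6262 mol.
Reaction (2): Zn→H2 ratio 1:1 ⇒ n(H2) = 3.6262 mol.
Reaction (3): H2→NH3 ratio 3:2 ⇒ n(NH3) = 2.4175 mol.
Mass of NH3 = 2.4175 × 17.034 = 41.179 g.

41.18 g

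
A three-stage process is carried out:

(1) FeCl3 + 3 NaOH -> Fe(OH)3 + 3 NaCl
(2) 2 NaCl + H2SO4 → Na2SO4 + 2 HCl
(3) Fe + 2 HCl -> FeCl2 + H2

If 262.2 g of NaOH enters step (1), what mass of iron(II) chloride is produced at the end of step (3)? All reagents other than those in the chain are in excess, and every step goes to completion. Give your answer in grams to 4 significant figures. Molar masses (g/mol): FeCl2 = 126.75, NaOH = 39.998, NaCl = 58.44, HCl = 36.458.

n(NaOH) = 262.2 / 39.998 = 6.5553 mol.
Reaction (1): NaOH→NaCl ratio 3:3 ⇒ n(NaCl) = 6.5553 mol.
Reaction (2): NaCl→HCl ratio 2:2 ⇒ n(HCl) = 6.5553 mol.
Reaction (3): HCl→FeCl2 ratio 2:1 ⇒ n(FeCl2) = 3.2777 mol.
Mass of FeCl2 = 3.2777 × 126.75 = 415.44 g.

415.4 g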